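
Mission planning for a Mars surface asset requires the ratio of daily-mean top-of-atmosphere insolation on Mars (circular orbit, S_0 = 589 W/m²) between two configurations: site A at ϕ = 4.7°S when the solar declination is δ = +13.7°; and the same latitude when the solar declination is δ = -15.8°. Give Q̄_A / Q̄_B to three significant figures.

Q̄_A / Q̄_B ≈ 0.943

— Configuration A (ϕ=-4.7°):
cos h₀ = −tan(-4.7°) tan(+13.700°) = 0.0200, h₀ = 1.5508 rad.
Bracket: h₀ sin ϕ sin δ + cos ϕ cos δ sin h₀ = 1.5508×-0.08194×0.23684 + 0.99664×0.97155×0.99980 = -0.030096 + 0.968092 = 0.937996.
Q̄ = (S_0/π) × [bracket] = (589/π) × 0.937996 = 175.86 W/m².
— Configuration B (ϕ=-4.7°):
cos h₀ = −tan(-4.7°) tan(-15.800°) = -0.0233, h₀ = 1.5941 rad.
Bracket: h₀ sin ϕ sin δ + cos ϕ cos δ sin h₀ = 1.5941×-0.08194×-0.27228 + 0.99664×0.96222×0.99973 = 0.035565 + 0.958728 = 0.994293.
Q̄ = (S_0/π) × [bracket] = (589/π) × 0.994293 = 186.41 W/m².
Ratio Q̄_A / Q̄_B = 175.86 / 186.41 = 0.9434.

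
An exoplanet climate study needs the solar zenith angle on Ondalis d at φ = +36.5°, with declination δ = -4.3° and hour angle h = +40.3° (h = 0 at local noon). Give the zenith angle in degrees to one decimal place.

θ_z = 55.5°

cos θ_z = sin φ sin δ + cos φ cos δ cos h = -0.044599 + 0.611350 = 0.566751.
θ_z = arccos(0.566751) = 55.5°.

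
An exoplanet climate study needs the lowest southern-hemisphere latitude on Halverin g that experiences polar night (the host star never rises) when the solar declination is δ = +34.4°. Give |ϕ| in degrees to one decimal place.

|ϕ| = 55.6°

Polar night requires cos h₀ = −tan ϕ tan δ ≥ 1, i.e. tan ϕ tan δ ≤ −1.
The boundary is |tan ϕ| · |tan δ| = 1, so |ϕ| = 90° − |δ| = 90° − 34.4° = 55.6° in the southern hemisphere.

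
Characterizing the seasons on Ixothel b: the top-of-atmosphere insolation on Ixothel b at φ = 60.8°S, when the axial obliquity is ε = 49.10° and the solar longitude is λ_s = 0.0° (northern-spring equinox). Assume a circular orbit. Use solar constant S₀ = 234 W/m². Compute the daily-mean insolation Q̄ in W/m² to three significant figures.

Q̄ ≈ 36.3 W/m²

Solar declination: sin δ = sin ε · sin λ_s = sin 49.10° × sin 0.0° = 0.00000, so δ = +0.000°.
cos H₀ = −tan(-60.8°) tan(+0.000°) = 0.0000, H₀ = 1.5708 rad.
Bracket: H₀ sin φ sin δ + cos φ cos δ sin H₀ = 1.5708×-0.87292×0.00000 + 0.48786×1.00000×1.00000 = -0.000000 + 0.487860 = 0.487860.
Q̄ = (S₀/π) × [bracket] = (234/π) × 0.487860 = 36.34 W/m².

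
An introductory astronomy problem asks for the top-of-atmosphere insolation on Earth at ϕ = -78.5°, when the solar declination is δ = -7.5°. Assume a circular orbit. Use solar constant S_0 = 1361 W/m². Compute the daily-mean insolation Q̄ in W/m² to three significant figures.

Q̄ ≈ 191 W/m²

cos h₀ = −tan(-78.5°) tan(-7.500°) = -0.6471, h₀ = 2.2746 rad.
Bracket: h₀ sin ϕ sin δ + cos ϕ cos δ sin h₀ = 2.2746×-0.97992×-0.13053 + 0.19937×0.99144×0.76241 = 0.290942 + 0.150701 = 0.441643.
Q̄ = (S_0/π) × [bracket] = (1361/π) × 0.441643 = 191.3 W/m².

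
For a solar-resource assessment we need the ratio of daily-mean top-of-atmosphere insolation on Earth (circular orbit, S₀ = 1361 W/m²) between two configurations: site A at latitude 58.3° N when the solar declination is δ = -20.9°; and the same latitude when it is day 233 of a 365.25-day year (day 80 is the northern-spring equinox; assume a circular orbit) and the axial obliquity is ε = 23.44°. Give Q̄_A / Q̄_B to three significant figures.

Q̄_A / Q̄_B ≈ 0.139

— Configuration A (φ=+58.3°):
cos H₀ = −tan(+58.3°) tan(-20.900°) = 0.6183, H₀ = 0.9042 rad.
Bracket: H₀ sin φ sin δ + cos φ cos δ sin H₀ = 0.9042×0.85081×-0.35674 + 0.52547×0.93420×0.78595 = -0.274441 + 0.385818 = 0.111377.
Q̄ = (S₀/π) × [bracket] = (1361/π) × 0.111377 = 48.251 W/m².
— Configuration B (φ=+58.3°):
Solar longitude: λ_s = 360° × (233 − 80)/365.25 = 150.801°.
sin δ = sin 23.44° × sin 150.801° = 0.19406, so δ = +11.190°.
cos H₀ = −tan(+58.3°) tan(+11.190°) = -0.3203, H₀ = 1.8968 rad.
Bracket: H₀ sin φ sin δ + cos φ cos δ sin H₀ = 1.8968×0.85081×0.19406 + 0.52547×0.98099×0.94732 = 0.313177 + 0.488325 = 0.801502.
Q̄ = (S₀/π) × [bracket] = (1361/π) × 0.801502 = 347.23 W/m².
Ratio Q̄_A / Q̄_B = 48.251 / 347.23 = 0.1390.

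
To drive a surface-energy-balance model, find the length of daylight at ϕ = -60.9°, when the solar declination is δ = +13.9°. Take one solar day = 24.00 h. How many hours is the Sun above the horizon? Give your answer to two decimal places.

8.48 h

cos h₀ = −tan ϕ · tan δ = −tan(-60.9°) × tan(+13.900°) = 0.4446, so h₀ = 1.1100 rad = 63.60°.
Daylight = 2h₀/(2π) × 24.00 h = (1.1100/π) × 24.00 = 8.48 h.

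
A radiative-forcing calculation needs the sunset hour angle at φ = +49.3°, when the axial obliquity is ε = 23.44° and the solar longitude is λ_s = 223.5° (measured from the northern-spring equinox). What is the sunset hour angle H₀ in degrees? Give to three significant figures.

Solar declination: sin δ = sin ε · sin λ_s = sin 23.44° × sin 223.5° = -0.27382, so δ = -15.892°.
cos H₀ = −tan φ · tan δ = −tan(+49.3°) × tan(-15.892°) = 0.3310, so H₀ = 1.2334 rad = 70.67°.

H₀ = 70.7°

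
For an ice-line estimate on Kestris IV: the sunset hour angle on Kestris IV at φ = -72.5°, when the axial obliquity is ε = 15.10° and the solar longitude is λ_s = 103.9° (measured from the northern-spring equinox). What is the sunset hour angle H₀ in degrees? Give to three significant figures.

Solar declination: sin δ = sin ε · sin λ_s = sin 15.10° × sin 103.9° = 0.25288, so δ = +14.648°.
cos H₀ = −tan φ · tan δ = −tan(-72.5°) × tan(+14.648°) = 0.8290, so H₀ = 0.5935 rad = 34.01°.

H₀ = 34.0°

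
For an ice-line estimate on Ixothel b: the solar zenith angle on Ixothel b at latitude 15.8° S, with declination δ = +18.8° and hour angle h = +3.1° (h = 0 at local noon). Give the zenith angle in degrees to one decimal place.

cos θ_z = sin φ sin δ + cos φ cos δ cos h = -0.087747 + 0.909550 = 0.821803.
θ_z = arccos(0.821803) = 34.7°.

θ_z = 34.7°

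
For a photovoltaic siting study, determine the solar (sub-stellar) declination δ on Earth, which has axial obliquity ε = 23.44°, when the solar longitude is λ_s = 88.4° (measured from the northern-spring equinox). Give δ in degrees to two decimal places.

δ = +23.43°

sin δ = sin ε · sin λ_s = sin 23.44° × sin 88.4° = 0.397633.
δ = arcsin(0.397633) = +23.43°.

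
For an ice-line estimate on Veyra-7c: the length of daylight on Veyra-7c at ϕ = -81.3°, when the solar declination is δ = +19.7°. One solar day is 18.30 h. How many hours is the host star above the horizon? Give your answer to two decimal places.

0.00 h

cos h₀ = −tan ϕ · tan δ = 2.3399 ≥ 1, so the host star never rises (polar night) and h₀ = 0.
Daylight = 2h₀/(2π) × 18.30 h = (0.0000/π) × 18.30 = 0.00 h.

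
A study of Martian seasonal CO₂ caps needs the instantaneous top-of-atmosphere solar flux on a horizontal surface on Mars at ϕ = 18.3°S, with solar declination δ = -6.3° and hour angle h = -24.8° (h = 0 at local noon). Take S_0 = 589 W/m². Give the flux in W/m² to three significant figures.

525 W/m²

cos θ_z = sin ϕ sin δ + cos ϕ cos δ cos h = 0.034456 + 0.856662 = 0.891118.
Flux = S_0 · cos θ_z = 589 × 0.891118 = 524.9 W/m².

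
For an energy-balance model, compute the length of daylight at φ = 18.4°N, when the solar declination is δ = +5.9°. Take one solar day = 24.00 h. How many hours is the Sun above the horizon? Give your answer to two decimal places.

cos H₀ = −tan φ · tan δ = −tan(+18.4°) × tan(+5.900°) = -0.0344, so H₀ = 1.6052 rad = 91.97°.
Daylight = 2H₀/(2π) × 24.00 h = (1.6052/π) × 24.00 = 12.26 h.

12.26 h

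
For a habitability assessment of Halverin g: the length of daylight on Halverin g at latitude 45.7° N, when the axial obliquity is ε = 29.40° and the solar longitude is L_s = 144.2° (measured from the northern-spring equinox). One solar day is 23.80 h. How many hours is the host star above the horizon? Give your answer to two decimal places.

14.27 h

Solar declination: sin δ = sin ε · sin L_s = sin 29.40° × sin 144.2° = 0.28716, so δ = +16.688°.
cos h₀ = −tan ϕ · tan δ = −tan(+45.7°) × tan(+16.688°) = -0.3072, so h₀ = 1.8830 rad = 107.89°.
Daylight = 2h₀/(2π) × 23.80 h = (1.8830/π) × 23.80 = 14.27 h.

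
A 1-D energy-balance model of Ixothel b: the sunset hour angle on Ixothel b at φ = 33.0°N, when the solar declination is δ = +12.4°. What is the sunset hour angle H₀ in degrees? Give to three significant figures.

H₀ = 98.2°

cos H₀ = −tan φ · tan δ = −tan(+33.0°) × tan(+12.400°) = -0.1428, so H₀ = 1.7141 rad = 98.21°.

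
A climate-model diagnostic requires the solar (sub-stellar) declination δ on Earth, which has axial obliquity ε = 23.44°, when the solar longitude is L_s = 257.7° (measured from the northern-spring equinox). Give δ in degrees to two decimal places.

sin δ = sin ε · sin L_s = sin 23.44° × sin 257.7° = -0.388658.
δ = arcsin(-0.388658) = -22.87°.

δ = -22.87°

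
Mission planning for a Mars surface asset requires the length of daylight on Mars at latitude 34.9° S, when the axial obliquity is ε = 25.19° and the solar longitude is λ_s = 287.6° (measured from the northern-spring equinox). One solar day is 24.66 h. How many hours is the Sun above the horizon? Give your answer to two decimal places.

Solar declination: sin δ = sin ε · sin λ_s = sin 25.19° × sin 287.6° = -0.40570, so δ = -23.935°.
cos H₀ = −tan φ · tan δ = −tan(-34.9°) × tan(-23.935°) = -0.3096, so H₀ = 1.8856 rad = 108.04°.
Daylight = 2H₀/(2π) × 24.66 h = (1.8856/π) × 24.66 = 14.80 h.

14.80 h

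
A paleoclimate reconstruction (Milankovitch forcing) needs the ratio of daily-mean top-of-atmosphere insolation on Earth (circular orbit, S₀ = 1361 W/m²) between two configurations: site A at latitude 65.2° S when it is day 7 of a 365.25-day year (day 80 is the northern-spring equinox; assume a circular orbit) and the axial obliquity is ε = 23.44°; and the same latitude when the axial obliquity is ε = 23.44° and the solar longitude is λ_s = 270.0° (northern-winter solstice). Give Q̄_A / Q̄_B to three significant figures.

Q̄_A / Q̄_B ≈ 0.959

— Configuration A (φ=-65.2°):
Solar longitude: λ_s = 360° × (7 − 80)/365.25 = -71.951°, i.e. -71.951° + 360° = 288.049°.
sin δ = sin 23.44° × sin 288.049° = -0.37821, so δ = -22.223°.
cos H₀ = −tan(-65.2°) tan(-22.223°) = -0.8842, H₀ = 2.6556 rad.
Bracket: H₀ sin φ sin δ + cos φ cos δ sin H₀ = 2.6556×-0.90778×-0.37821 + 0.41945×0.92572×0.46709 = 0.911751 + 0.181368 = 1.093119.
Q̄ = (S₀/π) × [bracket] = (1361/π) × 1.093119 = 473.56 W/m².
— Configuration B (φ=-65.2°):
Solar declination: sin δ = sin ε · sin λ_s = sin 23.44° × sin 270.0° = -0.39779, so δ = -23.440°.
cos H₀ = −tan(-65.2°) tan(-23.440°) = -0.9383, H₀ = 2.7886 rad.
Bracket: H₀ sin φ sin δ + cos φ cos δ sin H₀ = 2.7886×-0.90778×-0.39779 + 0.41945×0.91748×0.34575 = 1.006980 + 0.133057 = 1.140037.
Q̄ = (S₀/π) × [bracket] = (1361/π) × 1.140037 = 493.89 W/m².
Ratio Q̄_A / Q̄_B = 473.56 / 493.89 = 0.9588.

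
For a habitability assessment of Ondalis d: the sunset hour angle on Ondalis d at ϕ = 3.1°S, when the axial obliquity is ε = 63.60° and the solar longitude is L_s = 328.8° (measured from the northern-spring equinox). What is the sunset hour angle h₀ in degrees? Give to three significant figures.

Solar declination: sin δ = sin ε · sin L_s = sin 63.60° × sin 328.8° = -0.46400, so δ = -27.646°.
cos h₀ = −tan ϕ · tan δ = −tan(-3.1°) × tan(-27.646°) = -0.0284, so h₀ = 1.5992 rad = 91.63°.

h₀ = 91.6°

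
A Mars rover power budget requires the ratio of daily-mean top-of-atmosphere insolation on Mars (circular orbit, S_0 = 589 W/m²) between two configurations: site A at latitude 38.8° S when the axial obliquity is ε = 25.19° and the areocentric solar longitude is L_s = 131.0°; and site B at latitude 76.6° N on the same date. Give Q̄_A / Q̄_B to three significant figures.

Q̄_A / Q̄_B ≈ 0.458

— Configuration A (ϕ=-38.8°):
sin δ = sin 25.19° × sin 131.0° = 0.32122, so δ = +18.737°.
cos h₀ = −tan(-38.8°) tan(+18.737°) = 0.2727, h₀ = 1.2946 rad.
Bracket: h₀ sin ϕ sin δ + cos ϕ cos δ sin h₀ = 1.2946×-0.62660×0.32122 + 0.77934×0.94700×0.96209 = -0.260572 + 0.710056 = 0.449484.
Q̄ = (S_0/π) × [bracket] = (589/π) × 0.449484 = 84.271 W/m².
— Configuration B (ϕ=+76.6°):
cos h₀ = −tan(+76.6°) tan(+18.737°) = -1.4238 ≤ −1 ⇒ polar day, h₀ = π.
Bracket: h₀ sin ϕ sin δ + cos ϕ cos δ sin h₀ = 3.1416×0.97278×0.32122 + 0.23175×0.94700×0.00000 = 0.981676 + 0.000000 = 0.981676.
Q̄ = (S_0/π) × [bracket] = (589/π) × 0.981676 = 184.05 W/m².
Ratio Q̄_A / Q̄_B = 84.271 / 184.05 = 0.4579.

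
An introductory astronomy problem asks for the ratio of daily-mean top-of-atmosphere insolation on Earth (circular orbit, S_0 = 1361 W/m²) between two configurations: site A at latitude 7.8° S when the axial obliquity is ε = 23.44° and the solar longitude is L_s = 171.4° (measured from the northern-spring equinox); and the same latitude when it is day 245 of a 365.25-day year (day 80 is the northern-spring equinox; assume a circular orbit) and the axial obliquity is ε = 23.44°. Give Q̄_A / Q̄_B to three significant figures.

— Configuration A (ϕ=-7.8°):
Solar declination: sin δ = sin ε · sin L_s = sin 23.44° × sin 171.4° = 0.05948, so δ = +3.410°.
cos h₀ = −tan(-7.8°) tan(+3.410°) = 0.0082, h₀ = 1.5626 rad.
Bracket: h₀ sin ϕ sin δ + cos ϕ cos δ sin h₀ = 1.5626×-0.13572×0.05948 + 0.99075×0.99823×0.99997 = -0.012614 + 0.988967 = 0.976353.
Q̄ = (S_0/π) × [bracket] = (1361/π) × 0.976353 = 422.98 W/m².
— Configuration B (ϕ=-7.8°):
Solar longitude: L_s = 360° × (245 − 80)/365.25 = 162.628°.
sin δ = sin 23.44° × sin 162.628° = 0.11877, so δ = +6.821°.
cos h₀ = −tan(-7.8°) tan(+6.821°) = 0.0164, h₀ = 1.5544 rad.
Bracket: h₀ sin ϕ sin δ + cos ϕ cos δ sin h₀ = 1.5544×-0.13572×0.11877 + 0.99075×0.99292×0.99987 = -0.025056 + 0.983608 = 0.958552.
Q̄ = (S_0/π) × [bracket] = (1361/π) × 0.958552 = 415.26 W/m².
Ratio Q̄_A / Q̄_B = 422.98 / 415.26 = 1.019.

Q̄_A / Q̄_B ≈ 1.02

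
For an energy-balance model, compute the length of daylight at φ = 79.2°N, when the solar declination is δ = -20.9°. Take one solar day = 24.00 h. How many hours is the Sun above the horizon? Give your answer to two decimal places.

0.00 h

cos H₀ = −tan φ · tan δ = 2.0018 ≥ 1, so the Sun never rises (polar night) and H₀ = 0.
Daylight = 2H₀/(2π) × 24.00 h = (0.0000/π) × 24.00 = 0.00 h.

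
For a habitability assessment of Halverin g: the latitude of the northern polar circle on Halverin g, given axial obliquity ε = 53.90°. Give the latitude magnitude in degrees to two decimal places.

36.10°

The polar circle is the lowest latitude that experiences at least one full rotation of continuous daylight at the northern-summer solstice; it lies at |ϕ| = 90° − ε = 90° − 53.90° = 36.10°.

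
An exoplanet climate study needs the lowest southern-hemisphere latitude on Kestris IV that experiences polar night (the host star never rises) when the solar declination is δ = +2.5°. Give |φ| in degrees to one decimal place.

Polar night requires cos H₀ = −tan φ tan δ ≥ 1, i.e. tan φ tan δ ≤ −1.
The boundary is |tan φ| · |tan δ| = 1, so |φ| = 90° − |δ| = 90° − 2.5° = 87.5° in the southern hemisphere.

|φ| = 87.5°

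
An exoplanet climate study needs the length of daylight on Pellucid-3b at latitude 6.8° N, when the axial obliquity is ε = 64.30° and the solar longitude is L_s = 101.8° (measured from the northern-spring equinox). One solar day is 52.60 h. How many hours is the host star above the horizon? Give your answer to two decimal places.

Solar declination: sin δ = sin ε · sin L_s = sin 64.30° × sin 101.8° = 0.88203, so δ = +61.889°.
cos h₀ = −tan ϕ · tan δ = −tan(+6.8°) × tan(+61.889°) = -0.2232, so h₀ = 1.7959 rad = 102.90°.
Daylight = 2h₀/(2π) × 52.60 h = (1.7959/π) × 52.60 = 30.07 h.

30.07 h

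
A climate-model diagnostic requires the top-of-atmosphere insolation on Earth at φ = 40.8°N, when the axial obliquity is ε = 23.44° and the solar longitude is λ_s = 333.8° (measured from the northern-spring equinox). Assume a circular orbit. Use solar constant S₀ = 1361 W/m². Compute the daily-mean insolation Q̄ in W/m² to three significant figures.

Q̄ ≈ 249 W/m²

Solar declination: sin δ = sin ε · sin λ_s = sin 23.44° × sin 333.8° = -0.17563, so δ = -10.115°.
cos H₀ = −tan(+40.8°) tan(-10.115°) = 0.1540, H₀ = 1.4162 rad.
Bracket: H₀ sin φ sin δ + cos φ cos δ sin H₀ = 1.4162×0.65342×-0.17563 + 0.75700×0.98446×0.98807 = -0.162523 + 0.736346 = 0.573823.
Q̄ = (S₀/π) × [bracket] = (1361/π) × 0.573823 = 248.6 W/m².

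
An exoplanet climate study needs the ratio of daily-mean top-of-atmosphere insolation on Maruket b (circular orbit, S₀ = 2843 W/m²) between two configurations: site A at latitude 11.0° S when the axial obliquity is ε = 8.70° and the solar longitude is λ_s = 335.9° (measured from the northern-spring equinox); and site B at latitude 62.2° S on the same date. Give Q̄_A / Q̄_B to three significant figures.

— Configuration A (φ=-11.0°):
Solar declination: sin δ = sin ε · sin λ_s = sin 8.70° × sin 335.9° = -0.06176, so δ = -3.541°.
cos H₀ = −tan(-11.0°) tan(-3.541°) = -0.0120, H₀ = 1.5828 rad.
Bracket: H₀ sin φ sin δ + cos φ cos δ sin H₀ = 1.5828×-0.19081×-0.06176 + 0.98163×0.99809×0.99993 = 0.018652 + 0.979687 = 0.998339.
Q̄ = (S₀/π) × [bracket] = (2843/π) × 0.998339 = 903.45 W/m².
— Configuration B (φ=-62.2°):
cos H₀ = −tan(-62.2°) tan(-3.541°) = -0.1174, H₀ = 1.6884 rad.
Bracket: H₀ sin φ sin δ + cos φ cos δ sin H₀ = 1.6884×-0.88458×-0.06176 + 0.46639×0.99809×0.99309 = 0.092240 + 0.462283 = 0.554523.
Q̄ = (S₀/π) × [bracket] = (2843/π) × 0.554523 = 501.82 W/m².
Ratio Q̄_A / Q̄_B = 903.45 / 501.82 = 1.800.

Q̄_A / Q̄_B ≈ 1.80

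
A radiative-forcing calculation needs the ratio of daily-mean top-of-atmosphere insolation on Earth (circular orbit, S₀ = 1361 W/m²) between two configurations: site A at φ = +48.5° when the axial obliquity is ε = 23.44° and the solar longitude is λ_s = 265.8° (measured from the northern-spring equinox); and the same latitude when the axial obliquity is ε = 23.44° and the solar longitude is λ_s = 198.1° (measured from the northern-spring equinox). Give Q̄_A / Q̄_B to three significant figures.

Q̄_A / Q̄_B ≈ 0.416

— Configuration A (φ=+48.5°):
Solar declination: sin δ = sin ε · sin λ_s = sin 23.44° × sin 265.8° = -0.39672, so δ = -23.373°.
cos H₀ = −tan(+48.5°) tan(-23.373°) = 0.4885, H₀ = 1.0604 rad.
Bracket: H₀ sin φ sin δ + cos φ cos δ sin H₀ = 1.0604×0.74896×-0.39672 + 0.66262×0.91794×0.87257 = -0.315074 + 0.530737 = 0.215663.
Q̄ = (S₀/π) × [bracket] = (1361/π) × 0.215663 = 93.429 W/m².
— Configuration B (φ=+48.5°):
Solar declination: sin δ = sin ε · sin λ_s = sin 23.44° × sin 198.1° = -0.12358, so δ = -7.099°.
cos H₀ = −tan(+48.5°) tan(-7.099°) = 0.1408, H₀ = 1.4296 rad.
Bracket: H₀ sin φ sin δ + cos φ cos δ sin H₀ = 1.4296×0.74896×-0.12358 + 0.66262×0.99233×0.99004 = -0.132319 + 0.650989 = 0.518670.
Q̄ = (S₀/π) × [bracket] = (1361/π) × 0.518670 = 224.70 W/m².
Ratio Q̄_A / Q̄_B = 93.429 / 224.70 = 0.4158.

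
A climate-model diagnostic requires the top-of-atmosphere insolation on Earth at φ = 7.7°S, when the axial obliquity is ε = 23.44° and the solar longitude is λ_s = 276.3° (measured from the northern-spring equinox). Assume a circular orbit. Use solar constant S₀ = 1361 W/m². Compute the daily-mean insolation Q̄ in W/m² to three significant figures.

Q̄ ≈ 431 W/m²

Solar declination: sin δ = sin ε · sin λ_s = sin 23.44° × sin 276.3° = -0.39539, so δ = -23.290°.
cos H₀ = −tan(-7.7°) tan(-23.290°) = -0.0582, H₀ = 1.6290 rad.
Bracket: H₀ sin φ sin δ + cos φ cos δ sin H₀ = 1.6290×-0.13399×-0.39539 + 0.99098×0.91851×0.99830 = 0.086302 + 0.908678 = 0.994980.
Q̄ = (S₀/π) × [bracket] = (1361/π) × 0.994980 = 431.0 W/m².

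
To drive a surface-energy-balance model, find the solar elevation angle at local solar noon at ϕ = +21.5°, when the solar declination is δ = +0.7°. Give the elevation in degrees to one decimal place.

69.2°

At local noon the hour angle is zero, so the zenith angle equals |ϕ − δ| = |+21.5° − (+0.700°)| = 20.800°.
Elevation = 90° − 20.800° = 69.2°.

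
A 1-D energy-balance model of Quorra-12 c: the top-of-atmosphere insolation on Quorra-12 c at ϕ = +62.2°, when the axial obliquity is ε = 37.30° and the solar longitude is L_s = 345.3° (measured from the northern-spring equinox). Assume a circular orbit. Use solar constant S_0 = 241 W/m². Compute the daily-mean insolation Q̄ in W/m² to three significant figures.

Q̄ ≈ 20.5 W/m²

Solar declination: sin δ = sin ε · sin L_s = sin 37.30° × sin 345.3° = -0.15377, so δ = -8.846°.
cos h₀ = −tan(+62.2°) tan(-8.846°) = 0.2952, h₀ = 1.2712 rad.
Bracket: h₀ sin ϕ sin δ + cos ϕ cos δ sin h₀ = 1.2712×0.88458×-0.15377 + 0.46639×0.98811×0.95544 = -0.172911 + 0.440309 = 0.267398.
Q̄ = (S_0/π) × [bracket] = (241/π) × 0.267398 = 20.51 W/m².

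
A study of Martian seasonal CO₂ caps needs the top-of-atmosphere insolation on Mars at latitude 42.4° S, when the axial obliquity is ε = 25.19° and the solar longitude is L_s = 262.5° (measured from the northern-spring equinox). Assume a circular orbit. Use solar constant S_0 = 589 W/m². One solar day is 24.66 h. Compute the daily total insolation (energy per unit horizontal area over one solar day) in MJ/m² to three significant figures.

19.6 MJ/m²

Solar declination: sin δ = sin ε · sin L_s = sin 25.19° × sin 262.5° = -0.42198, so δ = -24.960°.
cos h₀ = −tan(-42.4°) tan(-24.960°) = -0.4250, h₀ = 2.0098 rad.
Bracket: h₀ sin ϕ sin δ + cos ϕ cos δ sin h₀ = 2.0098×-0.67430×-0.42198 + 0.73846×0.90661×0.90519 = 0.571871 + 0.606020 = 1.177891.
Q̄ = (S_0/π) × [bracket] = (589/π) × 1.177891 = 220.84 W/m².
Daily total = Q̄ × 24.66 h × 3600 s/h = 220.84 × 24.66 × 3600 / 10⁶ = 19.61 MJ/m².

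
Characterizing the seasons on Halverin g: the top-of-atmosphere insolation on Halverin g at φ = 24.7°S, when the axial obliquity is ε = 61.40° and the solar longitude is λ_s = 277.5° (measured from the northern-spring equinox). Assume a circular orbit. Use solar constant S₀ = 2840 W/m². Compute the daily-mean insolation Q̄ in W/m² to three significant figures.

Q̄ ≈ 1.06e+03 W/m²

Solar declination: sin δ = sin ε · sin λ_s = sin 61.40° × sin 277.5° = -0.87047, so δ = -60.514°.
cos H₀ = −tan(-24.7°) tan(-60.514°) = -0.8134, H₀ = 2.5208 rad.
Bracket: H₀ sin φ sin δ + cos φ cos δ sin H₀ = 2.5208×-0.41787×-0.87047 + 0.90851×0.49222×0.58170 = 0.916924 + 0.260129 = 1.177053.
Q̄ = (S₀/π) × [bracket] = (2840/π) × 1.177053 = 1064 W/m².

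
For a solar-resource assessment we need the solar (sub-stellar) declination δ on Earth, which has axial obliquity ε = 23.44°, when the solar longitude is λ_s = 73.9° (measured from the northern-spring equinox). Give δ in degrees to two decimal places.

sin δ = sin ε · sin λ_s = sin 23.44° × sin 73.9° = 0.382187.
δ = arcsin(0.382187) = +22.47°.

δ = +22.47°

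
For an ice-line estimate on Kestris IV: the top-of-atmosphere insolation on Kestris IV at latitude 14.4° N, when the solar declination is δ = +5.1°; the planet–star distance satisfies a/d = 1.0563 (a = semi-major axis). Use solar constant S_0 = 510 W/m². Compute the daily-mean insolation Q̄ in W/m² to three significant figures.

Q̄ ≈ 181 W/m²

cos h₀ = −tan(+14.4°) tan(+5.100°) = -0.0229, h₀ = 1.5937 rad.
Bracket: h₀ sin ϕ sin δ + cos ϕ cos δ sin h₀ = 1.5937×0.24869×0.08889 + 0.96858×0.99604×0.99974 = 0.035230 + 0.964494 = 0.999724.
Inverse-square distance factor (a/d)² = 1.0563² = 1.115770.
Q̄ = (S_0/π) × 1.115770 × [bracket] = (510/π) × 1.115770 × 0.999724 = 181.1 W/m².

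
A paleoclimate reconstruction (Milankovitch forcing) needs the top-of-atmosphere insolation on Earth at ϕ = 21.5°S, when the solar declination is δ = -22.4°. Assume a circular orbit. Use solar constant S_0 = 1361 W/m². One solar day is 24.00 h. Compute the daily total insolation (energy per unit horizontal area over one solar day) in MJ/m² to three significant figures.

40.8 MJ/m²

cos h₀ = −tan(-21.5°) tan(-22.400°) = -0.1624, h₀ = 1.7339 rad.
Bracket: h₀ sin ϕ sin δ + cos ϕ cos δ sin h₀ = 1.7339×-0.36650×-0.38107 + 0.93042×0.92455×0.98673 = 0.242160 + 0.848805 = 1.090965.
Q̄ = (S_0/π) × [bracket] = (1361/π) × 1.090965 = 472.63 W/m².
Daily total = Q̄ × 24.00 h × 3600 s/h = 472.63 × 24.00 × 3600 / 10⁶ = 40.84 MJ/m².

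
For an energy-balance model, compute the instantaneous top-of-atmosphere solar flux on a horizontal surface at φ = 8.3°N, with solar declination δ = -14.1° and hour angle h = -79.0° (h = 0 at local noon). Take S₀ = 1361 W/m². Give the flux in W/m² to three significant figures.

cos θ_z = sin φ sin δ + cos φ cos δ cos h = -0.035167 + 0.183122 = 0.147955.
Flux = S₀ · cos θ_z = 1361 × 0.147955 = 201.4 W/m².

201 W/m²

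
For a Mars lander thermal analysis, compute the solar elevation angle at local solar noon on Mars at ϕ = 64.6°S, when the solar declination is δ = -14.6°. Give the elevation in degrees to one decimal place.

40.0°

At local noon the hour angle is zero, so the zenith angle equals |ϕ − δ| = |-64.6° − (-14.600°)| = 50.000°.
Elevation = 90° − 50.000° = 40.0°.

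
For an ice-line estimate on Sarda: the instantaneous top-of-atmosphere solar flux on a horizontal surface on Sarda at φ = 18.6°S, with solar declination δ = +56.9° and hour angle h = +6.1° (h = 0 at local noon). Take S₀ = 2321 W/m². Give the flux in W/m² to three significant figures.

cos θ_z = sin φ sin δ + cos φ cos δ cos h = -0.267198 + 0.514648 = 0.247450.
Flux = S₀ · cos θ_z = 2321 × 0.247450 = 574.3 W/m².

574 W/m²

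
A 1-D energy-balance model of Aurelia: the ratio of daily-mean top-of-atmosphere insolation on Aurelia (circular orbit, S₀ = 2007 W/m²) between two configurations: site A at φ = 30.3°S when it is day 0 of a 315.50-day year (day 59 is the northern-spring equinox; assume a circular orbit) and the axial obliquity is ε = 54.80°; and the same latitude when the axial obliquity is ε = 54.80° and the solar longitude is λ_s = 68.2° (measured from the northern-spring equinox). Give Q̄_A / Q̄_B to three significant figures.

Q̄_A / Q̄_B ≈ 13.3

— Configuration A (φ=-30.3°):
Solar longitude: λ_s = 360° × (0 − 59)/315.50 = -67.322°, i.e. -67.322° + 360° = 292.678°.
sin δ = sin 54.80° × sin 292.678° = -0.75397, so δ = -48.935°.
cos H₀ = −tan(-30.3°) tan(-48.935°) = -0.6707, H₀ = 2.3059 rad.
Bracket: H₀ sin φ sin δ + cos φ cos δ sin H₀ = 2.3059×-0.50453×-0.75397 + 0.86340×0.65691×0.74174 = 0.877165 + 0.420697 = 1.297862.
Q̄ = (S₀/π) × [bracket] = (2007/π) × 1.297862 = 829.14 W/m².
— Configuration B (φ=-30.3°):
Solar declination: sin δ = sin ε · sin λ_s = sin 54.80° × sin 68.2° = 0.75871, so δ = +49.350°.
cos H₀ = −tan(-30.3°) tan(+49.350°) = 0.6806, H₀ = 0.8222 rad.
Bracket: H₀ sin φ sin δ + cos φ cos δ sin H₀ = 0.8222×-0.50453×0.75871 + 0.86340×0.65143×0.73267 = -0.314732 + 0.412086 = 0.097354.
Q̄ = (S₀/π) × [bracket] = (2007/π) × 0.097354 = 62.194 W/m².
Ratio Q̄_A / Q̄_B = 829.14 / 62.194 = 13.33.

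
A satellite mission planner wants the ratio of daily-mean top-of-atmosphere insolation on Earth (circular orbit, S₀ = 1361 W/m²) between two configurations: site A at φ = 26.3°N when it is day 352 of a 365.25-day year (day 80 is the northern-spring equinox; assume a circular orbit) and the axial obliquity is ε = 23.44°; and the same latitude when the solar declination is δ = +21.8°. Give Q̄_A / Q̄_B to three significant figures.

Q̄_A / Q̄_B ≈ 0.510

— Configuration A (φ=+26.3°):
Solar longitude: λ_s = 360° × (352 − 80)/365.25 = 268.090°.
sin δ = sin 23.44° × sin 268.090° = -0.39757, so δ = -23.426°.
cos H₀ = −tan(+26.3°) tan(-23.426°) = 0.2141, H₀ = 1.3550 rad.
Bracket: H₀ sin φ sin δ + cos φ cos δ sin H₀ = 1.3550×0.44307×-0.39757 + 0.89649×0.91757×0.97680 = -0.238685 + 0.803508 = 0.564823.
Q̄ = (S₀/π) × [bracket] = (1361/π) × 0.564823 = 244.69 W/m².
— Configuration B (φ=+26.3°):
cos H₀ = −tan(+26.3°) tan(+21.800°) = -0.1977, H₀ = 1.7698 rad.
Bracket: H₀ sin φ sin δ + cos φ cos δ sin H₀ = 1.7698×0.44307×0.37137 + 0.89649×0.92849×0.98027 = 0.291208 + 0.815959 = 1.107167.
Q̄ = (S₀/π) × [bracket] = (1361/π) × 1.107167 = 479.65 W/m².
Ratio Q̄_A / Q̄_B = 244.69 / 479.65 = 0.5101.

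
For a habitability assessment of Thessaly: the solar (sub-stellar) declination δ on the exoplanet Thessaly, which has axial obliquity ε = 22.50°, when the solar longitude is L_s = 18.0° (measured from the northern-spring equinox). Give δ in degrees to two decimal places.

δ = +6.79°

sin δ = sin ε · sin L_s = sin 22.50° × sin 18.0° = 0.118256.
δ = arcsin(0.118256) = +6.79°.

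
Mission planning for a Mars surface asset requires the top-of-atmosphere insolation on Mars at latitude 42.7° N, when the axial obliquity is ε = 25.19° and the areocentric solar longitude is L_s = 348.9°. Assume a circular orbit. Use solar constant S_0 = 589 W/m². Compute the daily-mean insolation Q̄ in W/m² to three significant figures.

sin δ = sin 25.19° × sin 348.9° = -0.08194, so δ = -4.700°.
cos h₀ = −tan(+42.7°) tan(-4.700°) = 0.0759, h₀ = 1.4949 rad.
Bracket: h₀ sin ϕ sin δ + cos ϕ cos δ sin h₀ = 1.4949×0.67816×-0.08194 + 0.73491×0.99664×0.99712 = -0.083069 + 0.730331 = 0.647262.
Q̄ = (S_0/π) × [bracket] = (589/π) × 0.647262 = 121.4 W/m².

Q̄ ≈ 121 W/m²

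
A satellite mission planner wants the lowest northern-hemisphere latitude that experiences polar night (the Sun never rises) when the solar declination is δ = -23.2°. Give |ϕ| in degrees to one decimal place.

|ϕ| = 66.8°

Polar night requires cos h₀ = −tan ϕ tan δ ≥ 1, i.e. tan ϕ tan δ ≤ −1.
The boundary is |tan ϕ| · |tan δ| = 1, so |ϕ| = 90° − |δ| = 90° − 23.2° = 66.8° in the northern hemisphere.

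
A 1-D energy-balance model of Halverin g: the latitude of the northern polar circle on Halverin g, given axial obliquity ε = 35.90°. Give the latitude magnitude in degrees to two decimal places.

The polar circle is the lowest latitude that experiences at least one full rotation of continuous daylight at the northern-summer solstice; it lies at |ϕ| = 90° − ε = 90° − 35.90° = 54.10°.

54.10°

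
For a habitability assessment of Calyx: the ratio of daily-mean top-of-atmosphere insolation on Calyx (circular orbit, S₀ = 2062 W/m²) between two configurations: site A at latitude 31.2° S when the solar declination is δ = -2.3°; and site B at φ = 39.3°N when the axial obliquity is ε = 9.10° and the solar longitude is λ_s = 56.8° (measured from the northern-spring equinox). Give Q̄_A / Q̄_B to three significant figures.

— Configuration A (φ=-31.2°):
cos H₀ = −tan(-31.2°) tan(-2.300°) = -0.0243, H₀ = 1.5951 rad.
Bracket: H₀ sin φ sin δ + cos φ cos δ sin H₀ = 1.5951×-0.51803×-0.04013 + 0.85536×0.99919×0.99970 = 0.033160 + 0.854411 = 0.887571.
Q̄ = (S₀/π) × [bracket] = (2062/π) × 0.887571 = 582.56 W/m².
— Configuration B (φ=+39.3°):
Solar declination: sin δ = sin ε · sin λ_s = sin 9.10° × sin 56.8° = 0.13234, so δ = +7.605°.
cos H₀ = −tan(+39.3°) tan(+7.605°) = -0.1093, H₀ = 1.6803 rad.
Bracket: H₀ sin φ sin δ + cos φ cos δ sin H₀ = 1.6803×0.63338×0.13234 + 0.77384×0.99120×0.99401 = 0.140845 + 0.762436 = 0.903281.
Q̄ = (S₀/π) × [bracket] = (2062/π) × 0.903281 = 592.87 W/m².
Ratio Q̄_A / Q̄_B = 582.56 / 592.87 = 0.9826.

Q̄_A / Q̄_B ≈ 0.983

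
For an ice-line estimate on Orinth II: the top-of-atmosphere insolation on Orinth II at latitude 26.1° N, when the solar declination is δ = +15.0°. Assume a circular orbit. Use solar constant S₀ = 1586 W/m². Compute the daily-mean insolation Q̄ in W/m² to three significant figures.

cos H₀ = −tan(+26.1°) tan(+15.000°) = -0.1313, H₀ = 1.7024 rad.
Bracket: H₀ sin φ sin δ + cos φ cos δ sin H₀ = 1.7024×0.43994×0.25882 + 0.89803×0.96593×0.99135 = 0.193844 + 0.859931 = 1.053775.
Q̄ = (S₀/π) × [bracket] = (1586/π) × 1.053775 = 532.0 W/m².

Q̄ ≈ 532 W/m²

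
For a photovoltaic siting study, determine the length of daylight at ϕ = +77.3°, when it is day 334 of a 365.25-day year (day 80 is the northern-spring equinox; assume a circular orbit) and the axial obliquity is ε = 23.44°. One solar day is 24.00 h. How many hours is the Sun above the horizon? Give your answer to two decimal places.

Solar longitude: L_s = 360° × (334 − 80)/365.25 = 250.349°.
sin δ = sin 23.44° × sin 250.349° = -0.37462, so δ = -22.001°.
cos h₀ = −tan ϕ · tan δ = 1.7929 ≥ 1, so the Sun never rises (polar night) and h₀ = 0.
Daylight = 2h₀/(2π) × 24.00 h = (0.0000/π) × 24.00 = 0.00 h.

0.00 h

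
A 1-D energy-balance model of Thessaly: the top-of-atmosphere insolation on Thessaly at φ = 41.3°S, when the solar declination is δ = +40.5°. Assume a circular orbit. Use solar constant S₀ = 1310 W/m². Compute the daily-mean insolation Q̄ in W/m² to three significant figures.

Q̄ ≈ 28.4 W/m²

cos H₀ = −tan(-41.3°) tan(+40.500°) = 0.7503, H₀ = 0.7222 rad.
Bracket: H₀ sin φ sin δ + cos φ cos δ sin H₀ = 0.7222×-0.66000×0.64945 + 0.75126×0.76041×0.66107 = -0.309562 + 0.377647 = 0.068085.
Q̄ = (S₀/π) × [bracket] = (1310/π) × 0.068085 = 28.39 W/m².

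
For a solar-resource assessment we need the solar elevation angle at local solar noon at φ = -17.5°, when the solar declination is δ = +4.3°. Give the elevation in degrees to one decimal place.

68.2°

At local noon the hour angle is zero, so the zenith angle equals |φ − δ| = |-17.5° − (+4.300°)| = 21.800°.
Elevation = 90° − 21.800° = 68.2°.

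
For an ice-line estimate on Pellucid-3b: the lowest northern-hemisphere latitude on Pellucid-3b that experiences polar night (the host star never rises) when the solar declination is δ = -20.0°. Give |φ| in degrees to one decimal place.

|φ| = 70.0°

Polar night requires cos H₀ = −tan φ tan δ ≥ 1, i.e. tan φ tan δ ≤ −1.
The boundary is |tan φ| · |tan δ| = 1, so |φ| = 90° − |δ| = 90° − 20.0° = 70.0° in the northern hemisphere.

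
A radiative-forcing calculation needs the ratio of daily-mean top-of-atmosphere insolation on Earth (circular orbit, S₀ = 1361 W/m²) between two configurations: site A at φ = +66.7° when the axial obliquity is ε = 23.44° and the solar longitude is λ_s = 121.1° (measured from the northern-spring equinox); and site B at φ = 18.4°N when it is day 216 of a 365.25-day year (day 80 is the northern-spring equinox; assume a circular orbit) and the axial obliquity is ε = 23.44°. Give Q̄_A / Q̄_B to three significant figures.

Q̄_A / Q̄_B ≈ 0.952

— Configuration A (φ=+66.7°):
Solar declination: sin δ = sin ε · sin λ_s = sin 23.44° × sin 121.1° = 0.34061, so δ = +19.914°.
cos H₀ = −tan(+66.7°) tan(+19.914°) = -0.8412, H₀ = 2.5703 rad.
Bracket: H₀ sin φ sin δ + cos φ cos δ sin H₀ = 2.5703×0.91845×0.34061 + 0.39555×0.94020×0.54073 = 0.804075 + 0.201095 = 1.005170.
Q̄ = (S₀/π) × [bracket] = (1361/π) × 1.005170 = 435.46 W/m².
— Configuration B (φ=+18.4°):
Solar longitude: λ_s = 360° × (216 − 80)/365.25 = 134.045°.
sin δ = sin 23.44° × sin 134.045° = 0.28593, so δ = +16.614°.
cos H₀ = −tan(+18.4°) tan(+16.614°) = -0.0993, H₀ = 1.6702 rad.
Bracket: H₀ sin φ sin δ + cos φ cos δ sin H₀ = 1.6702×0.31565×0.28593 + 0.94888×0.95825×0.99506 = 0.150742 + 0.904772 = 1.055514.
Q̄ = (S₀/π) × [bracket] = (1361/π) × 1.055514 = 457.27 W/m².
Ratio Q̄_A / Q̄_B = 435.46 / 457.27 = 0.9523.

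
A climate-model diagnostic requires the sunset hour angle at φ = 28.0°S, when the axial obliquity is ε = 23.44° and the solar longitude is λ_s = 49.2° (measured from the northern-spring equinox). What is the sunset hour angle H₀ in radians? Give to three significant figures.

H₀ = 1.40 rad

Solar declination: sin δ = sin ε · sin λ_s = sin 23.44° × sin 49.2° = 0.30112, so δ = +17.525°.
cos H₀ = −tan φ · tan δ = −tan(-28.0°) × tan(+17.525°) = 0.1679, so H₀ = 1.4021 rad = 80.33°.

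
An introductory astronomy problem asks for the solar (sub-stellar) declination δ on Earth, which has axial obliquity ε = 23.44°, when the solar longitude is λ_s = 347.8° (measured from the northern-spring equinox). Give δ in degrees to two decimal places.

sin δ = sin ε · sin λ_s = sin 23.44° × sin 347.8° = -0.084063.
δ = arcsin(-0.084063) = -4.82°.

δ = -4.82°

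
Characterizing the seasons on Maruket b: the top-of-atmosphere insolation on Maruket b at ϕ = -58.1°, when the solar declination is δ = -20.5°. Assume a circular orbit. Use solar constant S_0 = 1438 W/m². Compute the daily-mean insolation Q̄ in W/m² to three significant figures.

cos h₀ = −tan(-58.1°) tan(-20.500°) = -0.6007, h₀ = 2.2151 rad.
Bracket: h₀ sin ϕ sin δ + cos ϕ cos δ sin h₀ = 2.2151×-0.84897×-0.35021 + 0.52844×0.93667×0.79950 = 0.658589 + 0.395732 = 1.054321.
Q̄ = (S_0/π) × [bracket] = (1438/π) × 1.054321 = 482.6 W/m².

Q̄ ≈ 483 W/m²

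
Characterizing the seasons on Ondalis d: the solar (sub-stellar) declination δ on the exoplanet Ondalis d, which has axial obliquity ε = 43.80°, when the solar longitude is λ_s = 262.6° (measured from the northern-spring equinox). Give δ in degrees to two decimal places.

sin δ = sin ε · sin λ_s = sin 43.80° × sin 262.6° = -0.686378.
δ = arcsin(-0.686378) = -43.34°.

δ = -43.34°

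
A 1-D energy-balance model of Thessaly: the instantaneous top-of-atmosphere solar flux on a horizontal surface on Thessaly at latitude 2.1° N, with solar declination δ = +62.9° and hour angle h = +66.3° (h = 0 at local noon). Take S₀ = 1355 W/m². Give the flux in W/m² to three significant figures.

292 W/m²

cos θ_z = sin φ sin δ + cos φ cos δ cos h = 0.032621 + 0.182982 = 0.215603.
Flux = S₀ · cos θ_z = 1355 × 0.215603 = 292.1 W/m².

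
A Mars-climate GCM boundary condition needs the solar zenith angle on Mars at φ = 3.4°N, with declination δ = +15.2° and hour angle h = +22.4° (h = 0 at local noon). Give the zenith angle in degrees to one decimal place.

θ_z = 25.0°

cos θ_z = sin φ sin δ + cos φ cos δ cos h = 0.015549 + 0.890632 = 0.906181.
θ_z = arccos(0.906181) = 25.0°.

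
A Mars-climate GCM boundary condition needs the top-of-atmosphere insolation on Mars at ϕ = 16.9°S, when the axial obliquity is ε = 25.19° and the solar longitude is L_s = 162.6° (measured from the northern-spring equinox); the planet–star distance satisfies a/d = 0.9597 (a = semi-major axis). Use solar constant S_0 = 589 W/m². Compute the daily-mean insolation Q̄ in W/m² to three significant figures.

Q̄ ≈ 154 W/m²

Solar declination: sin δ = sin ε · sin L_s = sin 25.19° × sin 162.6° = 0.12728, so δ = +7.312°.
cos h₀ = −tan(-16.9°) tan(+7.312°) = 0.0390, h₀ = 1.5318 rad.
Bracket: h₀ sin ϕ sin δ + cos ϕ cos δ sin h₀ = 1.5318×-0.29070×0.12728 + 0.95681×0.99187×0.99924 = -0.056677 + 0.948310 = 0.891633.
Inverse-square distance factor (a/d)² = 0.9597² = 0.921024.
Q̄ = (S_0/π) × 0.921024 × [bracket] = (589/π) × 0.921024 × 0.891633 = 154.0 W/m².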